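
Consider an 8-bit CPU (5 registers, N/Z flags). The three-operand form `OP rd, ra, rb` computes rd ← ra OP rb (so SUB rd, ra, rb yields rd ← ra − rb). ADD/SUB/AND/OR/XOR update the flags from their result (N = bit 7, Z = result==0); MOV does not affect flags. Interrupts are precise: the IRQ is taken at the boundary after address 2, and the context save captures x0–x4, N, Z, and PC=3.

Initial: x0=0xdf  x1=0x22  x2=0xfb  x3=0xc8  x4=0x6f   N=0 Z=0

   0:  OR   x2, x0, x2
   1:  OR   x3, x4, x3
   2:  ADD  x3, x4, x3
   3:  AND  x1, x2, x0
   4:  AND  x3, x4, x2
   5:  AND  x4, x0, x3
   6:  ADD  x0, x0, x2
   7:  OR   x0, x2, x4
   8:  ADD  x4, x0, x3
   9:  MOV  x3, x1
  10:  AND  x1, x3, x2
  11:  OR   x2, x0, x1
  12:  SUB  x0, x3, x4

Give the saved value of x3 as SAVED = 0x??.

SAVED = 0x5e

after  0: x0=0xdf x1=0x22 x2=0xff x3=0xc8 x4=0x6f  N=1 Z=0
after  1: x0=0xdf x1=0x22 x2=0xff x3=0xef x4=0x6f  N=1 Z=0
after  2: x0=0xdf x1=0x22 x2=0xff x3=0x5e x4=0x6f  N=0 Z=0
-- IRQ taken; context saved, return-PC = 3 --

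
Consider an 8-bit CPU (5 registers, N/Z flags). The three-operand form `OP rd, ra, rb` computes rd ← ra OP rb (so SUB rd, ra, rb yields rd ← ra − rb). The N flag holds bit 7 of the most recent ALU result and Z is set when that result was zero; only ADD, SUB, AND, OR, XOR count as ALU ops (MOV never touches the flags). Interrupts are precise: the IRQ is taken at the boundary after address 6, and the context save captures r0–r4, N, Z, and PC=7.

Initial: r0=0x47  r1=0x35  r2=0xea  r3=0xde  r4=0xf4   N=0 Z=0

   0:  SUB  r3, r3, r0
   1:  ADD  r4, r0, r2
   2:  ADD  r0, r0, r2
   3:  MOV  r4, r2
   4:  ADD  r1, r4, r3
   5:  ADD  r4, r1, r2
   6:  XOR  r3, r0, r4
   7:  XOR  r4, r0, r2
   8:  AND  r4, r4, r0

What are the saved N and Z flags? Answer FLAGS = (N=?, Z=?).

after  0: r0=0x47 r1=0x35 r2=0xea r3=0x97 r4=0xf4  N=1 Z=0
after  1: r0=0x47 r1=0x35 r2=0xea r3=0x97 r4=0x31  N=0 Z=0
after  2: r0=0x31 r1=0x35 r2=0xea r3=0x97 r4=0x31  N=0 Z=0
after  3: r0=0x31 r1=0x35 r2=0xea r3=0x97 r4=0xea  N=0 Z=0
after  4: r0=0x31 r1=0x81 r2=0xea r3=0x97 r4=0xea  N=1 Z=0
after  5: r0=0x31 r1=0x81 r2=0xea r3=0x97 r4=0x6b  N=0 Z=0
after  6: r0=0x31 r1=0x81 r2=0xea r3=0x5a r4=0x6b  N=0 Z=0
-- IRQ taken; context saved, return-PC = 7 --

FLAGS = (N=0, Z=0)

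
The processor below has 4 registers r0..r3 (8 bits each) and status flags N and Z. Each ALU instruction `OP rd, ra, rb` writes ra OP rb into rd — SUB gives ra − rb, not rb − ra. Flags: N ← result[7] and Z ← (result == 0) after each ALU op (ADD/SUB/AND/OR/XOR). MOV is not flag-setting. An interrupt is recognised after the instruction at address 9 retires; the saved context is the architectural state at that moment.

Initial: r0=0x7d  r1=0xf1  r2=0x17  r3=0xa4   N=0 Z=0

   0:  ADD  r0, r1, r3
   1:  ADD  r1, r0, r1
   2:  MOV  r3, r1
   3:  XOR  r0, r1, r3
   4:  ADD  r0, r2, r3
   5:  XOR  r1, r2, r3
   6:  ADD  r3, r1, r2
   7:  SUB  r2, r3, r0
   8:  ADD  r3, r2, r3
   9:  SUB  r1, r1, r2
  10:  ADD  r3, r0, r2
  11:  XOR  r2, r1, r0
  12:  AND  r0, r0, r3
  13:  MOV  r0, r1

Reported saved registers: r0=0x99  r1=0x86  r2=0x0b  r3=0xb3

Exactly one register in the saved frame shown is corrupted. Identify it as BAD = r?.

BAD = r0

after  0: r0=0x95 r1=0xf1 r2=0x17 r3=0xa4  N=1 Z=0
after  1: r0=0x95 r1=0x86 r2=0x17 r3=0xa4  N=1 Z=0
after  2: r0=0x95 r1=0x86 r2=0x17 r3=0x86  N=1 Z=0
after  3: r0=0x00 r1=0x86 r2=0x17 r3=0x86  N=0 Z=1
after  4: r0=0x9d r1=0x86 r2=0x17 r3=0x86  N=1 Z=0
after  5: r0=0x9d r1=0x91 r2=0x17 r3=0x86  N=1 Z=0
after  6: r0=0x9d r1=0x91 r2=0x17 r3=0xa8  N=1 Z=0
after  7: r0=0x9d r1=0x91 r2=0x0b r3=0xa8  N=0 Z=0
after  8: r0=0x9d r1=0x91 r2=0x0b r3=0xb3  N=1 Z=0
after  9: r0=0x9d r1=0x86 r2=0x0b r3=0xb3  N=1 Z=0
-- IRQ taken; context saved, return-PC = 10 --
mismatch: r0: reported 0x99 vs actual 0x9d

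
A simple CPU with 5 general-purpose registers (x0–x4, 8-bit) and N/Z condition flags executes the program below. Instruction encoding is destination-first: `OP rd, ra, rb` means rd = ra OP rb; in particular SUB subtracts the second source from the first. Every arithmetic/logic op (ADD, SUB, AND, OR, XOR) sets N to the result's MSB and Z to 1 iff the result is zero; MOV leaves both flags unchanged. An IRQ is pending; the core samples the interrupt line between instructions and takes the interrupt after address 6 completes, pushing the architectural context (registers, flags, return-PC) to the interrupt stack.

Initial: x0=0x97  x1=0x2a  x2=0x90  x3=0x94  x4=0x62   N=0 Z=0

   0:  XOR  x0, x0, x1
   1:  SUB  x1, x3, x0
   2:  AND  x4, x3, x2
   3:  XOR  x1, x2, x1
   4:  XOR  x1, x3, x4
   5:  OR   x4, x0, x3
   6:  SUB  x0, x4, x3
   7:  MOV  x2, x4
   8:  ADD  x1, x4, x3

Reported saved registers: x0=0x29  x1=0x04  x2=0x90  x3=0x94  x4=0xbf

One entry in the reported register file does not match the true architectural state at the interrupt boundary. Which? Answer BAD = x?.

after  0: x0=0xbd x1=0x2a x2=0x90 x3=0x94 x4=0x62  N=1 Z=0
after  1: x0=0xbd x1=0xd7 x2=0x90 x3=0x94 x4=0x62  N=1 Z=0
after  2: x0=0xbd x1=0xd7 x2=0x90 x3=0x94 x4=0x90  N=1 Z=0
after  3: x0=0xbd x1=0x47 x2=0x90 x3=0x94 x4=0x90  N=0 Z=0
after  4: x0=0xbd x1=0x04 x2=0x90 x3=0x94 x4=0x90  N=0 Z=0
after  5: x0=0xbd x1=0x04 x2=0x90 x3=0x94 x4=0xbd  N=1 Z=0
after  6: x0=0x29 x1=0x04 x2=0x90 x3=0x94 x4=0xbd  N=0 Z=0
-- IRQ taken; context saved, return-PC = 7 --
mismatch: x4: reported 0xbf vs actual 0xbd

BAD = x4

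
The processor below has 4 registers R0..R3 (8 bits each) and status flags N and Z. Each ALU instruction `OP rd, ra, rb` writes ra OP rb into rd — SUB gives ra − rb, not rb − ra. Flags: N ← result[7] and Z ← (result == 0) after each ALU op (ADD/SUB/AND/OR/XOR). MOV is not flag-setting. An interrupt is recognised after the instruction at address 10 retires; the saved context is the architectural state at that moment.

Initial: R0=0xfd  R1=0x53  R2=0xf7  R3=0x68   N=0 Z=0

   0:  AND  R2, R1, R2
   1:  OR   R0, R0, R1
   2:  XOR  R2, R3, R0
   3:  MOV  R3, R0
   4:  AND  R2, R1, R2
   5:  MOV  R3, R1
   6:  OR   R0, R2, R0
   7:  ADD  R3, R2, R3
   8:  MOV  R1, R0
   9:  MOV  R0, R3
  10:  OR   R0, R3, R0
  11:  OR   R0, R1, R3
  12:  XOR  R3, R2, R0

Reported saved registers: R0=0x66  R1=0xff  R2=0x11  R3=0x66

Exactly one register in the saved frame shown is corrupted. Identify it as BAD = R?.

BAD = R2

after  0: R0=0xfd R1=0x53 R2=0x53 R3=0x68  N=0 Z=0
after  1: R0=0xff R1=0x53 R2=0x53 R3=0x68  N=1 Z=0
after  2: R0=0xff R1=0x53 R2=0x97 R3=0x68  N=1 Z=0
after  3: R0=0xff R1=0x53 R2=0x97 R3=0xff  N=1 Z=0
after  4: R0=0xff R1=0x53 R2=0x13 R3=0xff  N=0 Z=0
after  5: R0=0xff R1=0x53 R2=0x13 R3=0x53  N=0 Z=0
after  6: R0=0xff R1=0x53 R2=0x13 R3=0x53  N=1 Z=0
after  7: R0=0xff R1=0x53 R2=0x13 R3=0x66  N=0 Z=0
after  8: R0=0xff R1=0xff R2=0x13 R3=0x66  N=0 Z=0
after  9: R0=0x66 R1=0xff R2=0x13 R3=0x66  N=0 Z=0
after 10: R0=0x66 R1=0xff R2=0x13 R3=0x66  N=0 Z=0
-- IRQ taken; context saved, return-PC = 11 --
mismatch: R2: reported 0x11 vs actual 0x13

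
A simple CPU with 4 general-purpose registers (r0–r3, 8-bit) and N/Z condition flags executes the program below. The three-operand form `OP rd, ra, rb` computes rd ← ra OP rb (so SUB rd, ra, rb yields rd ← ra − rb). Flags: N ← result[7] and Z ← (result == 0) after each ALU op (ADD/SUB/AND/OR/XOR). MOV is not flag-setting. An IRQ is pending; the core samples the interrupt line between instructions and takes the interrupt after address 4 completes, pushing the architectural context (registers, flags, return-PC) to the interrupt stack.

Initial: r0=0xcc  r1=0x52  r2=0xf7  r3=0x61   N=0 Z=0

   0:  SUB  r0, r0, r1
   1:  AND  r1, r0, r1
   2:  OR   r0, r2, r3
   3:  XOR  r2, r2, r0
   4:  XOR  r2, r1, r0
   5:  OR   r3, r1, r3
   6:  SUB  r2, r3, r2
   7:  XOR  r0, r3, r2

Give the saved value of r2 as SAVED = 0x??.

after  0: r0=0x7a r1=0x52 r2=0xf7 r3=0x61  N=0 Z=0
after  1: r0=0x7a r1=0x52 r2=0xf7 r3=0x61  N=0 Z=0
after  2: r0=0xf7 r1=0x52 r2=0xf7 r3=0x61  N=1 Z=0
after  3: r0=0xf7 r1=0x52 r2=0x00 r3=0x61  N=0 Z=1
after  4: r0=0xf7 r1=0x52 r2=0xa5 r3=0x61  N=1 Z=0
-- IRQ taken; context saved, return-PC = 5 --

SAVED = 0xa5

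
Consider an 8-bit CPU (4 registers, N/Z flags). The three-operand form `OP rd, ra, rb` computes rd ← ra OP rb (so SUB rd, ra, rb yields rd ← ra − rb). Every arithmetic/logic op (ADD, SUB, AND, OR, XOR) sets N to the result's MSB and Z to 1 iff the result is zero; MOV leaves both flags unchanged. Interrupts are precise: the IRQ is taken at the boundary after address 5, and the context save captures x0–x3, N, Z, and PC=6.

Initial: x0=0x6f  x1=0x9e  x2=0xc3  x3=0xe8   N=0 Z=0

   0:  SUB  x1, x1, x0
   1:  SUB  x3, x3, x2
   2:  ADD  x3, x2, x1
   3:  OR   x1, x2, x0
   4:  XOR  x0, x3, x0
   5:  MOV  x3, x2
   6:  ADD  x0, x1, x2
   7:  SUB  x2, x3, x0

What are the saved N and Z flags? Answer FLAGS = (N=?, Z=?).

FLAGS = (N=1, Z=0)

after  0: x0=0x6f x1=0x2f x2=0xc3 x3=0xe8  N=0 Z=0
after  1: x0=0x6f x1=0x2f x2=0xc3 x3=0x25  N=0 Z=0
after  2: x0=0x6f x1=0x2f x2=0xc3 x3=0xf2  N=1 Z=0
after  3: x0=0x6f x1=0xef x2=0xc3 x3=0xf2  N=1 Z=0
after  4: x0=0x9d x1=0xef x2=0xc3 x3=0xf2  N=1 Z=0
after  5: x0=0x9d x1=0xef x2=0xc3 x3=0xc3  N=1 Z=0
-- IRQ taken; context saved, return-PC = 6 --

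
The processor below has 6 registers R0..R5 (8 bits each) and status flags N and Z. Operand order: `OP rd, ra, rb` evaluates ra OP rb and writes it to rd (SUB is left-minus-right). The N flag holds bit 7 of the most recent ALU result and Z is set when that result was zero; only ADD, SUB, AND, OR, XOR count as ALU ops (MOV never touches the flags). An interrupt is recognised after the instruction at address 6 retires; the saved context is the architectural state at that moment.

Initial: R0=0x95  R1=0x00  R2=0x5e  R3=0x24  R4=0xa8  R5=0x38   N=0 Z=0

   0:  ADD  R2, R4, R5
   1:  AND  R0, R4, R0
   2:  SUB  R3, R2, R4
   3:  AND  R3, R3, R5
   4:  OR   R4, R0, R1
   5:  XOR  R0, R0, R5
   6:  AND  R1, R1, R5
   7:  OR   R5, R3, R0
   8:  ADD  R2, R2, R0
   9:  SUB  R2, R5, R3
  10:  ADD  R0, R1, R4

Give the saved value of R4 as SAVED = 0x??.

after  0: R0=0x95 R1=0x00 R2=0xe0 R3=0x24 R4=0xa8 R5=0x38  N=1 Z=0
after  1: R0=0x80 R1=0x00 R2=0xe0 R3=0x24 R4=0xa8 R5=0x38  N=1 Z=0
after  2: R0=0x80 R1=0x00 R2=0xe0 R3=0x38 R4=0xa8 R5=0x38  N=0 Z=0
after  3: R0=0x80 R1=0x00 R2=0xe0 R3=0x38 R4=0xa8 R5=0x38  N=0 Z=0
after  4: R0=0x80 R1=0x00 R2=0xe0 R3=0x38 R4=0x80 R5=0x38  N=1 Z=0
after  5: R0=0xb8 R1=0x00 R2=0xe0 R3=0x38 R4=0x80 R5=0x38  N=1 Z=0
after  6: R0=0xb8 R1=0x00 R2=0xe0 R3=0x38 R4=0x80 R5=0x38  N=0 Z=1
-- IRQ taken; context saved, return-PC = 7 --

SAVED = 0x80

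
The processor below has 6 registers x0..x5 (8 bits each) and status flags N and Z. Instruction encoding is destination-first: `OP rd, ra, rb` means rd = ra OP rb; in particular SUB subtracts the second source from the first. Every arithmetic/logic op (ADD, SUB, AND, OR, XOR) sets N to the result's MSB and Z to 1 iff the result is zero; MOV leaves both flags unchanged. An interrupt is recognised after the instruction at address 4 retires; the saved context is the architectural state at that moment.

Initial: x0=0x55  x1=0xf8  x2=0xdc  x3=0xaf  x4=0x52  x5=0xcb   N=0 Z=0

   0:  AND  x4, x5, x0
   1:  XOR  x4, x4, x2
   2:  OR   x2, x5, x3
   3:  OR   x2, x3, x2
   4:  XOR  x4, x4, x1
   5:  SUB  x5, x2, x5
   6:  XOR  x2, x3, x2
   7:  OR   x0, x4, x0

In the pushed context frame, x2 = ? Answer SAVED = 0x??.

after  0: x0=0x55 x1=0xf8 x2=0xdc x3=0xaf x4=0x41 x5=0xcb  N=0 Z=0
after  1: x0=0x55 x1=0xf8 x2=0xdc x3=0xaf x4=0x9d x5=0xcb  N=1 Z=0
after  2: x0=0x55 x1=0xf8 x2=0xef x3=0xaf x4=0x9d x5=0xcb  N=1 Z=0
after  3: x0=0x55 x1=0xf8 x2=0xef x3=0xaf x4=0x9d x5=0xcb  N=1 Z=0
after  4: x0=0x55 x1=0xf8 x2=0xef x3=0xaf x4=0x65 x5=0xcb  N=0 Z=0
-- IRQ taken; context saved, return-PC = 5 --

SAVED = 0xef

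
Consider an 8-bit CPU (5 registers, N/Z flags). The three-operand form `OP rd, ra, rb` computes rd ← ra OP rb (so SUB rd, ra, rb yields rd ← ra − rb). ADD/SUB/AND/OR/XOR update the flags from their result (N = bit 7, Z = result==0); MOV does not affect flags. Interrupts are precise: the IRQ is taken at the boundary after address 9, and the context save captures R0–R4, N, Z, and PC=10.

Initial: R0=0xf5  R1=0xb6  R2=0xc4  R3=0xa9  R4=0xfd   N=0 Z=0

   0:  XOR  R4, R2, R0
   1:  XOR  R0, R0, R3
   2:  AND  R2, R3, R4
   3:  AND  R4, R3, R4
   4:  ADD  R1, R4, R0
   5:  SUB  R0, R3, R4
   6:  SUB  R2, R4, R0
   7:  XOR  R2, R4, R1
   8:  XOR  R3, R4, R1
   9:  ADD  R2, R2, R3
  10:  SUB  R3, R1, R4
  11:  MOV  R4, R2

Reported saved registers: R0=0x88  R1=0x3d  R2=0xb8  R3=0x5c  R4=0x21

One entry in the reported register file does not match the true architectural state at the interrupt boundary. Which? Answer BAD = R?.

after  0: R0=0xf5 R1=0xb6 R2=0xc4 R3=0xa9 R4=0x31  N=0 Z=0
after  1: R0=0x5c R1=0xb6 R2=0xc4 R3=0xa9 R4=0x31  N=0 Z=0
after  2: R0=0x5c R1=0xb6 R2=0x21 R3=0xa9 R4=0x31  N=0 Z=0
after  3: R0=0x5c R1=0xb6 R2=0x21 R3=0xa9 R4=0x21  N=0 Z=0
after  4: R0=0x5c R1=0x7d R2=0x21 R3=0xa9 R4=0x21  N=0 Z=0
after  5: R0=0x88 R1=0x7d R2=0x21 R3=0xa9 R4=0x21  N=1 Z=0
after  6: R0=0x88 R1=0x7d R2=0x99 R3=0xa9 R4=0x21  N=1 Z=0
after  7: R0=0x88 R1=0x7d R2=0x5c R3=0xa9 R4=0x21  N=0 Z=0
after  8: R0=0x88 R1=0x7d R2=0x5c R3=0x5c R4=0x21  N=0 Z=0
after  9: R0=0x88 R1=0x7d R2=0xb8 R3=0x5c R4=0x21  N=1 Z=0
-- IRQ taken; context saved, return-PC = 10 --
mismatch: R1: reported 0x3d vs actual 0x7d

BAD = R1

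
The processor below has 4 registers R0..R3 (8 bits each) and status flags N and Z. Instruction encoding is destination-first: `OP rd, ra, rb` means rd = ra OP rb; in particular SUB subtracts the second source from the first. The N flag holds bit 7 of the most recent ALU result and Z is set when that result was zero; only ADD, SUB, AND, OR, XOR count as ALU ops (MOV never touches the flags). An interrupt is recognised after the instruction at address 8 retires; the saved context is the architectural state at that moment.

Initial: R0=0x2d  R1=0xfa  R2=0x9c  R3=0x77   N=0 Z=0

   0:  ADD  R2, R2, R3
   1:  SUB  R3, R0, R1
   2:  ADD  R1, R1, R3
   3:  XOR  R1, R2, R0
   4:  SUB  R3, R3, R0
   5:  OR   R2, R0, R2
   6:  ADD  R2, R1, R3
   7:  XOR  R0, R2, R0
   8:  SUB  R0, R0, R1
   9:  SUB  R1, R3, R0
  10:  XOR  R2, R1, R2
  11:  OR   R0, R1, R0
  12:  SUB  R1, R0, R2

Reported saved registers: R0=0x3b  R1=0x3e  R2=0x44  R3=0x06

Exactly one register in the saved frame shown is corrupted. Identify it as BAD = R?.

after  0: R0=0x2d R1=0xfa R2=0x13 R3=0x77  N=0 Z=0
after  1: R0=0x2d R1=0xfa R2=0x13 R3=0x33  N=0 Z=0
after  2: R0=0x2d R1=0x2d R2=0x13 R3=0x33  N=0 Z=0
after  3: R0=0x2d R1=0x3e R2=0x13 R3=0x33  N=0 Z=0
after  4: R0=0x2d R1=0x3e R2=0x13 R3=0x06  N=0 Z=0
after  5: R0=0x2d R1=0x3e R2=0x3f R3=0x06  N=0 Z=0
after  6: R0=0x2d R1=0x3e R2=0x44 R3=0x06  N=0 Z=0
after  7: R0=0x69 R1=0x3e R2=0x44 R3=0x06  N=0 Z=0
after  8: R0=0x2b R1=0x3e R2=0x44 R3=0x06  N=0 Z=0
-- IRQ taken; context saved, return-PC = 9 --
mismatch: R0: reported 0x3b vs actual 0x2b

BAD = R0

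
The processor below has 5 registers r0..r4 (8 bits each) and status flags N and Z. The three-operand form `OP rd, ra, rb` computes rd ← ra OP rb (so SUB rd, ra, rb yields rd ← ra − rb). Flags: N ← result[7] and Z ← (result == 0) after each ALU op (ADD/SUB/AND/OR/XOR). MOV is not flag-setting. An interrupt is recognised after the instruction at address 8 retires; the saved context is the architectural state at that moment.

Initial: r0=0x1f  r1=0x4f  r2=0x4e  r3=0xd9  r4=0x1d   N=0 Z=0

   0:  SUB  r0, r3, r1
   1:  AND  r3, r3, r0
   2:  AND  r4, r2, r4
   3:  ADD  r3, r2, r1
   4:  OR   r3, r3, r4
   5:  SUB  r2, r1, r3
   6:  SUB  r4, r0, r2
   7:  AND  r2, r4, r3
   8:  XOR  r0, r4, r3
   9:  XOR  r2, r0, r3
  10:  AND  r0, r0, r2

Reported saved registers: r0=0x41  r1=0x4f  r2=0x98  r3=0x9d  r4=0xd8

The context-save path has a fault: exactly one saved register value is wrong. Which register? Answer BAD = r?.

after  0: r0=0x8a r1=0x4f r2=0x4e r3=0xd9 r4=0x1d  N=1 Z=0
after  1: r0=0x8a r1=0x4f r2=0x4e r3=0x88 r4=0x1d  N=1 Z=0
after  2: r0=0x8a r1=0x4f r2=0x4e r3=0x88 r4=0x0c  N=0 Z=0
after  3: r0=0x8a r1=0x4f r2=0x4e r3=0x9d r4=0x0c  N=1 Z=0
after  4: r0=0x8a r1=0x4f r2=0x4e r3=0x9d r4=0x0c  N=1 Z=0
after  5: r0=0x8a r1=0x4f r2=0xb2 r3=0x9d r4=0x0c  N=1 Z=0
after  6: r0=0x8a r1=0x4f r2=0xb2 r3=0x9d r4=0xd8  N=1 Z=0
after  7: r0=0x8a r1=0x4f r2=0x98 r3=0x9d r4=0xd8  N=1 Z=0
after  8: r0=0x45 r1=0x4f r2=0x98 r3=0x9d r4=0xd8  N=0 Z=0
-- IRQ taken; context saved, return-PC = 9 --
mismatch: r0: reported 0x41 vs actual 0x45

BAD = r0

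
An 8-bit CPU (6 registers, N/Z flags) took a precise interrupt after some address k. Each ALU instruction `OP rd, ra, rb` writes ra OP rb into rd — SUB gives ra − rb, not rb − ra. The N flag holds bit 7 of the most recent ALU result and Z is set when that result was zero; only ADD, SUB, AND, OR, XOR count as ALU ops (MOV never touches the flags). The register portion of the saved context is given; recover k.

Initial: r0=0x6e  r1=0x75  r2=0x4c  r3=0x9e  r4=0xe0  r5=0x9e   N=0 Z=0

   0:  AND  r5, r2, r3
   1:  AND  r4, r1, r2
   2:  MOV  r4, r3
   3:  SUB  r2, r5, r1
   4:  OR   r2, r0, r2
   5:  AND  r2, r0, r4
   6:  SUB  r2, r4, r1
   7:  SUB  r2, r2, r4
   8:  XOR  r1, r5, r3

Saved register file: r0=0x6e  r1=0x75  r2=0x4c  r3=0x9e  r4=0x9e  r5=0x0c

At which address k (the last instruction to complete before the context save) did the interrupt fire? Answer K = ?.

after  0: r0=0x6e r1=0x75 r2=0x4c r3=0x9e r4=0xe0 r5=0x0c  N=0 Z=0
after  1: r0=0x6e r1=0x75 r2=0x4c r3=0x9e r4=0x44 r5=0x0c  N=0 Z=0
after  2: r0=0x6e r1=0x75 r2=0x4c r3=0x9e r4=0x9e r5=0x0c  N=0 Z=0
-- IRQ taken; context saved, return-PC = 3 --

K = 2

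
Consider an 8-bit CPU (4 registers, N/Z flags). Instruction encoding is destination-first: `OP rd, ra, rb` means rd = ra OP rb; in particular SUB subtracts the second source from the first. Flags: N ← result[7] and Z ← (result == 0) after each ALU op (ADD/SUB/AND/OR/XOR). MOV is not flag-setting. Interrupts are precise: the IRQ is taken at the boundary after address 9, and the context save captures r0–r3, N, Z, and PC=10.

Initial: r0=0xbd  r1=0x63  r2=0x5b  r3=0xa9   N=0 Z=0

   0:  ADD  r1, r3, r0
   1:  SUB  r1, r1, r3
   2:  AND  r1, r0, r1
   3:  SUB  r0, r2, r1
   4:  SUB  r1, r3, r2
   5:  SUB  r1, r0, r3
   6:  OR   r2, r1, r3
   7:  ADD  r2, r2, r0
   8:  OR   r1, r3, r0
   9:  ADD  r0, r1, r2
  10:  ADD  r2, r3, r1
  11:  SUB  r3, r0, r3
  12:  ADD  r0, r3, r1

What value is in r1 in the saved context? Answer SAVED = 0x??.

SAVED = 0xbf

after  0: r0=0xbd r1=0x66 r2=0x5b r3=0xa9  N=0 Z=0
after  1: r0=0xbd r1=0xbd r2=0x5b r3=0xa9  N=1 Z=0
after  2: r0=0xbd r1=0xbd r2=0x5b r3=0xa9  N=1 Z=0
after  3: r0=0x9e r1=0xbd r2=0x5b r3=0xa9  N=1 Z=0
after  4: r0=0x9e r1=0x4e r2=0x5b r3=0xa9  N=0 Z=0
after  5: r0=0x9e r1=0xf5 r2=0x5b r3=0xa9  N=1 Z=0
after  6: r0=0x9e r1=0xf5 r2=0xfd r3=0xa9  N=1 Z=0
after  7: r0=0x9e r1=0xf5 r2=0x9b r3=0xa9  N=1 Z=0
after  8: r0=0x9e r1=0xbf r2=0x9b r3=0xa9  N=1 Z=0
after  9: r0=0x5a r1=0xbf r2=0x9b r3=0xa9  N=0 Z=0
-- IRQ taken; context saved, return-PC = 10 --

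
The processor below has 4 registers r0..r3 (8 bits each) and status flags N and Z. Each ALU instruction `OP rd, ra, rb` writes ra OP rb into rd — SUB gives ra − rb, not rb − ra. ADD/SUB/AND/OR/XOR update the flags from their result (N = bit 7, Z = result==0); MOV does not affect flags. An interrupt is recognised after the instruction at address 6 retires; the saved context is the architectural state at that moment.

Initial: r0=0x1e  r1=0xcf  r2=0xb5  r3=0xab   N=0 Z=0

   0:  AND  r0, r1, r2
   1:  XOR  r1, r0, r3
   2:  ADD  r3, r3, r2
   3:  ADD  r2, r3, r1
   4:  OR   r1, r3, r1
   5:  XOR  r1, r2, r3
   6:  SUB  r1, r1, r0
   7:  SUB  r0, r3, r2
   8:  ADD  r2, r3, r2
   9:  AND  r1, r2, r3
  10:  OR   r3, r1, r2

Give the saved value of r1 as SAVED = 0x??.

after  0: r0=0x85 r1=0xcf r2=0xb5 r3=0xab  N=1 Z=0
after  1: r0=0x85 r1=0x2e r2=0xb5 r3=0xab  N=0 Z=0
after  2: r0=0x85 r1=0x2e r2=0xb5 r3=0x60  N=0 Z=0
after  3: r0=0x85 r1=0x2e r2=0x8e r3=0x60  N=1 Z=0
after  4: r0=0x85 r1=0x6e r2=0x8e r3=0x60  N=0 Z=0
after  5: r0=0x85 r1=0xee r2=0x8e r3=0x60  N=1 Z=0
after  6: r0=0x85 r1=0x69 r2=0x8e r3=0x60  N=0 Z=0
-- IRQ taken; context saved, return-PC = 7 --

SAVED = 0x69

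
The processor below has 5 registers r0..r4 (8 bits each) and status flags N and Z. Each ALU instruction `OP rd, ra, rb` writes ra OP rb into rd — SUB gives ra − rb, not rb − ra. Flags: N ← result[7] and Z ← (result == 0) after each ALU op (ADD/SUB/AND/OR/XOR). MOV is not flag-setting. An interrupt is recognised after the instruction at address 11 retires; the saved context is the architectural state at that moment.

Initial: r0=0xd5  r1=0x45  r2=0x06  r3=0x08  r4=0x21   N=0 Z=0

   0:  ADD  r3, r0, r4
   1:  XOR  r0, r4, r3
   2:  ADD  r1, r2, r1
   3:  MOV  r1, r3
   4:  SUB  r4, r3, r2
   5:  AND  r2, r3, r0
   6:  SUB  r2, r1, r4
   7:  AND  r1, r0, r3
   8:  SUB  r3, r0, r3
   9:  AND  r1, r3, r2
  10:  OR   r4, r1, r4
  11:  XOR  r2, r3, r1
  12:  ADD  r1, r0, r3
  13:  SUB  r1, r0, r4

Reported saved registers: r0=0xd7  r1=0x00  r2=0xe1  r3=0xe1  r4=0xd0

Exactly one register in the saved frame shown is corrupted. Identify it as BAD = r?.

after  0: r0=0xd5 r1=0x45 r2=0x06 r3=0xf6 r4=0x21  N=1 Z=0
after  1: r0=0xd7 r1=0x45 r2=0x06 r3=0xf6 r4=0x21  N=1 Z=0
after  2: r0=0xd7 r1=0x4b r2=0x06 r3=0xf6 r4=0x21  N=0 Z=0
after  3: r0=0xd7 r1=0xf6 r2=0x06 r3=0xf6 r4=0x21  N=0 Z=0
after  4: r0=0xd7 r1=0xf6 r2=0x06 r3=0xf6 r4=0xf0  N=1 Z=0
after  5: r0=0xd7 r1=0xf6 r2=0xd6 r3=0xf6 r4=0xf0  N=1 Z=0
after  6: r0=0xd7 r1=0xf6 r2=0x06 r3=0xf6 r4=0xf0  N=0 Z=0
after  7: r0=0xd7 r1=0xd6 r2=0x06 r3=0xf6 r4=0xf0  N=1 Z=0
after  8: r0=0xd7 r1=0xd6 r2=0x06 r3=0xe1 r4=0xf0  N=1 Z=0
after  9: r0=0xd7 r1=0x00 r2=0x06 r3=0xe1 r4=0xf0  N=0 Z=1
after 10: r0=0xd7 r1=0x00 r2=0x06 r3=0xe1 r4=0xf0  N=1 Z=0
after 11: r0=0xd7 r1=0x00 r2=0xe1 r3=0xe1 r4=0xf0  N=1 Z=0
-- IRQ taken; context saved, return-PC = 12 --
mismatch: r4: reported 0xd0 vs actual 0xf0

BAD = r4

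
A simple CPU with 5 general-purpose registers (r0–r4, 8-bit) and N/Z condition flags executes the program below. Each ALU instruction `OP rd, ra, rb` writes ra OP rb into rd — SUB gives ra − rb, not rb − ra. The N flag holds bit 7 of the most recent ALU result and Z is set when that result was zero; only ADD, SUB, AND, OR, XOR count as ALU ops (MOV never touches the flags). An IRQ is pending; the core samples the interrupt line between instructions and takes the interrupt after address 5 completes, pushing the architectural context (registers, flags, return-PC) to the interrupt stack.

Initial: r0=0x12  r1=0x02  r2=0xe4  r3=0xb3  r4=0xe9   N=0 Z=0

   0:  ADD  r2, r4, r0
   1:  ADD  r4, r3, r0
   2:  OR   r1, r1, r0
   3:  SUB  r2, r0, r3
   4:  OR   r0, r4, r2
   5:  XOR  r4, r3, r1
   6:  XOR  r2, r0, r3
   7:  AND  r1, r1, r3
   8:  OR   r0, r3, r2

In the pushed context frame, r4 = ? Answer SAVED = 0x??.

SAVED = 0xa1

after  0: r0=0x12 r1=0x02 r2=0xfb r3=0xb3 r4=0xe9  N=1 Z=0
after  1: r0=0x12 r1=0x02 r2=0xfb r3=0xb3 r4=0xc5  N=1 Z=0
after  2: r0=0x12 r1=0x12 r2=0xfb r3=0xb3 r4=0xc5  N=0 Z=0
after  3: r0=0x12 r1=0x12 r2=0x5f r3=0xb3 r4=0xc5  N=0 Z=0
after  4: r0=0xdf r1=0x12 r2=0x5f r3=0xb3 r4=0xc5  N=1 Z=0
after  5: r0=0xdf r1=0x12 r2=0x5f r3=0xb3 r4=0xa1  N=1 Z=0
-- IRQ taken; context saved, return-PC = 6 --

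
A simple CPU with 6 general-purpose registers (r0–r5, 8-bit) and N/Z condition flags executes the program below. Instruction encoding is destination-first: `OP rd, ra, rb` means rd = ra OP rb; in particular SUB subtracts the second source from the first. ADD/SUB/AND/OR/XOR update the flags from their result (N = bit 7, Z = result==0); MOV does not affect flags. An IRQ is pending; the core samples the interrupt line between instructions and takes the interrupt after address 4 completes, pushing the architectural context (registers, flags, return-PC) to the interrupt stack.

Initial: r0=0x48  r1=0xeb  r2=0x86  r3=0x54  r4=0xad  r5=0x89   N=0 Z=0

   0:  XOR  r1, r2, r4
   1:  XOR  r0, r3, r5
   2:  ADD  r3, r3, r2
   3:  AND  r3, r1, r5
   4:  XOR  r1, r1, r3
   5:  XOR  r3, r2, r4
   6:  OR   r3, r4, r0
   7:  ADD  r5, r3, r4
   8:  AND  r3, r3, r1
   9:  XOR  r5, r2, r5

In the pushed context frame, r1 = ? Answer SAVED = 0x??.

SAVED = 0x22

after  0: r0=0x48 r1=0x2b r2=0x86 r3=0x54 r4=0xad r5=0x89  N=0 Z=0
after  1: r0=0xdd r1=0x2b r2=0x86 r3=0x54 r4=0xad r5=0x89  N=1 Z=0
after  2: r0=0xdd r1=0x2b r2=0x86 r3=0xda r4=0xad r5=0x89  N=1 Z=0
after  3: r0=0xdd r1=0x2b r2=0x86 r3=0x09 r4=0xad r5=0x89  N=0 Z=0
after  4: r0=0xdd r1=0x22 r2=0x86 r3=0x09 r4=0xad r5=0x89  N=0 Z=0
-- IRQ taken; context saved, return-PC = 5 --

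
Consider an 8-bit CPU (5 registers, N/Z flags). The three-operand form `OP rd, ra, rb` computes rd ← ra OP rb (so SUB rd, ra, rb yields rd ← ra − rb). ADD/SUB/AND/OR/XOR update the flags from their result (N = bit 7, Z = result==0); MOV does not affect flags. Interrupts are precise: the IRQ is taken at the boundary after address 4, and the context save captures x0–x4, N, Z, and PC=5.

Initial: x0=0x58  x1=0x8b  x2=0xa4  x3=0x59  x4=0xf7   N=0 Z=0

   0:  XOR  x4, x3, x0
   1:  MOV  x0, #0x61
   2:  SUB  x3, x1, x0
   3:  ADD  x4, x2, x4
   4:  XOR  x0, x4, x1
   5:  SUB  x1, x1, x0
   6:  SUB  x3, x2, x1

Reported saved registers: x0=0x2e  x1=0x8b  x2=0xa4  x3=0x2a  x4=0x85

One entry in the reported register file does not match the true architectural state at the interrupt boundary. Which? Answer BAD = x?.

BAD = x4

after  0: x0=0x58 x1=0x8b x2=0xa4 x3=0x59 x4=0x01  N=0 Z=0
after  1: x0=0x61 x1=0x8b x2=0xa4 x3=0x59 x4=0x01  N=0 Z=0
after  2: x0=0x61 x1=0x8b x2=0xa4 x3=0x2a x4=0x01  N=0 Z=0
after  3: x0=0x61 x1=0x8b x2=0xa4 x3=0x2a x4=0xa5  N=1 Z=0
after  4: x0=0x2e x1=0x8b x2=0xa4 x3=0x2a x4=0xa5  N=0 Z=0
-- IRQ taken; context saved, return-PC = 5 --
mismatch: x4: reported 0x85 vs actual 0xa5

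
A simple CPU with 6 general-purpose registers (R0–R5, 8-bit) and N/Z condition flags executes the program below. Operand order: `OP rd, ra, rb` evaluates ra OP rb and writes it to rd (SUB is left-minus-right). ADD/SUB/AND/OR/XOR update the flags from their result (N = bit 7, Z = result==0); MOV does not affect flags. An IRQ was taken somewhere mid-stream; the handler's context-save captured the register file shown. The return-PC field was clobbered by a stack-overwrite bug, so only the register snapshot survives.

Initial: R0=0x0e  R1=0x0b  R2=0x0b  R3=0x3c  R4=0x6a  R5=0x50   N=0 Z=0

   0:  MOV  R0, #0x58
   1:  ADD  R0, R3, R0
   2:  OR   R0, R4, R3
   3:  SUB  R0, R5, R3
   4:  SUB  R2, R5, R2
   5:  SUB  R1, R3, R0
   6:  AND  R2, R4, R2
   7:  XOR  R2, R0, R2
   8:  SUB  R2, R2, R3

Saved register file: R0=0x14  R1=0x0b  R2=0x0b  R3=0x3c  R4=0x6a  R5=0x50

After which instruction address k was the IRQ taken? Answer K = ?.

K = 3

after  0: R0=0x58 R1=0x0b R2=0x0b R3=0x3c R4=0x6a R5=0x50  N=0 Z=0
after  1: R0=0x94 R1=0x0b R2=0x0b R3=0x3c R4=0x6a R5=0x50  N=1 Z=0
after  2: R0=0x7e R1=0x0b R2=0x0b R3=0x3c R4=0x6a R5=0x50  N=0 Z=0
after  3: R0=0x14 R1=0x0b R2=0x0b R3=0x3c R4=0x6a R5=0x50  N=0 Z=0
-- IRQ taken; context saved, return-PC = 4 --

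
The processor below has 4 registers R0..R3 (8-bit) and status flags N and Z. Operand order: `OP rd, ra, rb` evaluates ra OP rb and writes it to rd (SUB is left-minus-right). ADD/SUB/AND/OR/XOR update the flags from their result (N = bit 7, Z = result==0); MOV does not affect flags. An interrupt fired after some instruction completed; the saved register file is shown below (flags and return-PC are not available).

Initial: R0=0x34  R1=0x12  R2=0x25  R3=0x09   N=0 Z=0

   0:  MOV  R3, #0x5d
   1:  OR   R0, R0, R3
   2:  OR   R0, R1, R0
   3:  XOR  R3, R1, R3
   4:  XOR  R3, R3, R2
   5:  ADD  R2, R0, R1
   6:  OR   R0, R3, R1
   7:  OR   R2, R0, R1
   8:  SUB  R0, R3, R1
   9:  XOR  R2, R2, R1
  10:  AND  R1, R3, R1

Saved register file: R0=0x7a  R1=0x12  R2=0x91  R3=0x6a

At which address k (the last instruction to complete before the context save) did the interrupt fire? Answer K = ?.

K = 6

after  0: R0=0x34 R1=0x12 R2=0x25 R3=0x5d  N=0 Z=0
after  1: R0=0x7d R1=0x12 R2=0x25 R3=0x5d  N=0 Z=0
after  2: R0=0x7f R1=0x12 R2=0x25 R3=0x5d  N=0 Z=0
after  3: R0=0x7f R1=0x12 R2=0x25 R3=0x4f  N=0 Z=0
after  4: R0=0x7f R1=0x12 R2=0x25 R3=0x6a  N=0 Z=0
after  5: R0=0x7f R1=0x12 R2=0x91 R3=0x6a  N=1 Z=0
after  6: R0=0x7a R1=0x12 R2=0x91 R3=0x6a  N=0 Z=0
-- IRQ taken; context saved, return-PC = 7 --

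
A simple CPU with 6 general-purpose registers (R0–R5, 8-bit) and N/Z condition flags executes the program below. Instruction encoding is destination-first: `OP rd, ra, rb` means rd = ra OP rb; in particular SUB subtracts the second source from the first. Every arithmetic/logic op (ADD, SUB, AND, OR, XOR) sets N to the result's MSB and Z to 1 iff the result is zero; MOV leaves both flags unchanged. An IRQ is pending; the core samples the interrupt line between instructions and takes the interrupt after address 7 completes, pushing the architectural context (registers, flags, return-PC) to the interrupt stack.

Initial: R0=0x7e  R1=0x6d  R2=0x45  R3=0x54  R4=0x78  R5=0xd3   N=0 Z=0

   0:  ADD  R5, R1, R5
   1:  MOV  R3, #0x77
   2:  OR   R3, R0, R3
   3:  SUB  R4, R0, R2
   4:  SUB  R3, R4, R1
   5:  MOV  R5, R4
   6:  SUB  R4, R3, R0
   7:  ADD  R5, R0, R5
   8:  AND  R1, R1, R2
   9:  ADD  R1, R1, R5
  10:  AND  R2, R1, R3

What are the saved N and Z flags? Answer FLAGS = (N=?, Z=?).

after  0: R0=0x7e R1=0x6d R2=0x45 R3=0x54 R4=0x78 R5=0x40  N=0 Z=0
after  1: R0=0x7e R1=0x6d R2=0x45 R3=0x77 R4=0x78 R5=0x40  N=0 Z=0
after  2: R0=0x7e R1=0x6d R2=0x45 R3=0x7f R4=0x78 R5=0x40  N=0 Z=0
after  3: R0=0x7e R1=0x6d R2=0x45 R3=0x7f R4=0x39 R5=0x40  N=0 Z=0
after  4: R0=0x7e R1=0x6d R2=0x45 R3=0xcc R4=0x39 R5=0x40  N=1 Z=0
after  5: R0=0x7e R1=0x6d R2=0x45 R3=0xcc R4=0x39 R5=0x39  N=1 Z=0
after  6: R0=0x7e R1=0x6d R2=0x45 R3=0xcc R4=0x4e R5=0x39  N=0 Z=0
after  7: R0=0x7e R1=0x6d R2=0x45 R3=0xcc R4=0x4e R5=0xb7  N=1 Z=0
-- IRQ taken; context saved, return-PC = 8 --

FLAGS = (N=1, Z=0)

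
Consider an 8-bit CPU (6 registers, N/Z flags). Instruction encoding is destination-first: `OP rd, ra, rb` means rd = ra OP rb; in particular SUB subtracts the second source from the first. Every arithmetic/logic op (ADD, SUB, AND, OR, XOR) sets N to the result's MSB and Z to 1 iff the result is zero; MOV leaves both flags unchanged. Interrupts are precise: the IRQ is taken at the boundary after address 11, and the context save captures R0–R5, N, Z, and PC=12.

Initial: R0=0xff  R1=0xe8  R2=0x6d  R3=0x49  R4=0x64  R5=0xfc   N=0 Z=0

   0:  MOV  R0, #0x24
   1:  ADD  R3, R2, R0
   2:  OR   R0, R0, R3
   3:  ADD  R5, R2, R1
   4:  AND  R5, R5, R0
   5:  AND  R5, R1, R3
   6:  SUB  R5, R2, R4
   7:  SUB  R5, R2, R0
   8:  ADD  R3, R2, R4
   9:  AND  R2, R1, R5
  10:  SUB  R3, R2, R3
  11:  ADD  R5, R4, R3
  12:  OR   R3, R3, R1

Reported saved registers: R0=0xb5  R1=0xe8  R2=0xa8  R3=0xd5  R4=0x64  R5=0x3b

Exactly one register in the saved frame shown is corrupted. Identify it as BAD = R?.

BAD = R3

after  0: R0=0x24 R1=0xe8 R2=0x6d R3=0x49 R4=0x64 R5=0xfc  N=0 Z=0
after  1: R0=0x24 R1=0xe8 R2=0x6d R3=0x91 R4=0x64 R5=0xfc  N=1 Z=0
after  2: R0=0xb5 R1=0xe8 R2=0x6d R3=0x91 R4=0x64 R5=0xfc  N=1 Z=0
after  3: R0=0xb5 R1=0xe8 R2=0x6d R3=0x91 R4=0x64 R5=0x55  N=0 Z=0
after  4: R0=0xb5 R1=0xe8 R2=0x6d R3=0x91 R4=0x64 R5=0x15  N=0 Z=0
after  5: R0=0xb5 R1=0xe8 R2=0x6d R3=0x91 R4=0x64 R5=0x80  N=1 Z=0
after  6: R0=0xb5 R1=0xe8 R2=0x6d R3=0x91 R4=0x64 R5=0x09  N=0 Z=0
after  7: R0=0xb5 R1=0xe8 R2=0x6d R3=0x91 R4=0x64 R5=0xb8  N=1 Z=0
after  8: R0=0xb5 R1=0xe8 R2=0x6d R3=0xd1 R4=0x64 R5=0xb8  N=1 Z=0
after  9: R0=0xb5 R1=0xe8 R2=0xa8 R3=0xd1 R4=0x64 R5=0xb8  N=1 Z=0
after 10: R0=0xb5 R1=0xe8 R2=0xa8 R3=0xd7 R4=0x64 R5=0xb8  N=1 Z=0
after 11: R0=0xb5 R1=0xe8 R2=0xa8 R3=0xd7 R4=0x64 R5=0x3b  N=0 Z=0
-- IRQ taken; context saved, return-PC = 12 --
mismatch: R3: reported 0xd5 vs actual 0xd7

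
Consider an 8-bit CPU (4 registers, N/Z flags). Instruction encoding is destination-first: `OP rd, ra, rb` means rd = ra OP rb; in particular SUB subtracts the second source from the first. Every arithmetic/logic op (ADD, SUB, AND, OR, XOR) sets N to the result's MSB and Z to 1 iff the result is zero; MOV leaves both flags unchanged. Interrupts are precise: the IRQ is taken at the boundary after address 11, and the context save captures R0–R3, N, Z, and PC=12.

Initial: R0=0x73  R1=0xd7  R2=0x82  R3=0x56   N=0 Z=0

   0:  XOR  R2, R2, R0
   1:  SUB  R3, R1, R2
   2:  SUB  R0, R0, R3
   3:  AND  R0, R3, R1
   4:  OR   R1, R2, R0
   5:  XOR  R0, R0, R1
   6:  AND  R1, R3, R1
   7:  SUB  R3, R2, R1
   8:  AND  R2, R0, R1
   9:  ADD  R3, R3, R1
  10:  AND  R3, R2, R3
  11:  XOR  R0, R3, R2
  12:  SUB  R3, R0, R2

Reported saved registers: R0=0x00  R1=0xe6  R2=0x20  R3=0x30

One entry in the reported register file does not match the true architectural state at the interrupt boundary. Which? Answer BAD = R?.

after  0: R0=0x73 R1=0xd7 R2=0xf1 R3=0x56  N=1 Z=0
after  1: R0=0x73 R1=0xd7 R2=0xf1 R3=0xe6  N=1 Z=0
after  2: R0=0x8d R1=0xd7 R2=0xf1 R3=0xe6  N=1 Z=0
after  3: R0=0xc6 R1=0xd7 R2=0xf1 R3=0xe6  N=1 Z=0
after  4: R0=0xc6 R1=0xf7 R2=0xf1 R3=0xe6  N=1 Z=0
after  5: R0=0x31 R1=0xf7 R2=0xf1 R3=0xe6  N=0 Z=0
after  6: R0=0x31 R1=0xe6 R2=0xf1 R3=0xe6  N=1 Z=0
after  7: R0=0x31 R1=0xe6 R2=0xf1 R3=0x0b  N=0 Z=0
after  8: R0=0x31 R1=0xe6 R2=0x20 R3=0x0b  N=0 Z=0
after  9: R0=0x31 R1=0xe6 R2=0x20 R3=0xf1  N=1 Z=0
after 10: R0=0x31 R1=0xe6 R2=0x20 R3=0x20  N=0 Z=0
after 11: R0=0x00 R1=0xe6 R2=0x20 R3=0x20  N=0 Z=1
-- IRQ taken; context saved, return-PC = 12 --
mismatch: R3: reported 0x30 vs actual 0x20

BAD = R3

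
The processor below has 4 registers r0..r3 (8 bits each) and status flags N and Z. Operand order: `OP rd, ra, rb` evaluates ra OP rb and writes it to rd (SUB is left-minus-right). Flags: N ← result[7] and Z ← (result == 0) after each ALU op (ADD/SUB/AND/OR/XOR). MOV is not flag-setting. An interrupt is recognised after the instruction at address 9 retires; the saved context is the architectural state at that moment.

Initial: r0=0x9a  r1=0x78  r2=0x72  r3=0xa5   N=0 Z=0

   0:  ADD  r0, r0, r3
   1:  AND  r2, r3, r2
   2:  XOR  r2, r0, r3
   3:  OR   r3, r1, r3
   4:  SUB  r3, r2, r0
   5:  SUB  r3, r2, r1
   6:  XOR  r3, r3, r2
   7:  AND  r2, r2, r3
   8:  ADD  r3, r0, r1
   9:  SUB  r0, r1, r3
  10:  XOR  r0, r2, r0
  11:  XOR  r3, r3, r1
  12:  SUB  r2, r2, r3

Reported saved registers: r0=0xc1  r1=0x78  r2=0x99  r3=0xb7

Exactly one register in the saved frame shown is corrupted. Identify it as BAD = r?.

after  0: r0=0x3f r1=0x78 r2=0x72 r3=0xa5  N=0 Z=0
after  1: r0=0x3f r1=0x78 r2=0x20 r3=0xa5  N=0 Z=0
after  2: r0=0x3f r1=0x78 r2=0x9a r3=0xa5  N=1 Z=0
after  3: r0=0x3f r1=0x78 r2=0x9a r3=0xfd  N=1 Z=0
after  4: r0=0x3f r1=0x78 r2=0x9a r3=0x5b  N=0 Z=0
after  5: r0=0x3f r1=0x78 r2=0x9a r3=0x22  N=0 Z=0
after  6: r0=0x3f r1=0x78 r2=0x9a r3=0xb8  N=1 Z=0
after  7: r0=0x3f r1=0x78 r2=0x98 r3=0xb8  N=1 Z=0
after  8: r0=0x3f r1=0x78 r2=0x98 r3=0xb7  N=1 Z=0
after  9: r0=0xc1 r1=0x78 r2=0x98 r3=0xb7  N=1 Z=0
-- IRQ taken; context saved, return-PC = 10 --
mismatch: r2: reported 0x99 vs actual 0x98

BAD = r2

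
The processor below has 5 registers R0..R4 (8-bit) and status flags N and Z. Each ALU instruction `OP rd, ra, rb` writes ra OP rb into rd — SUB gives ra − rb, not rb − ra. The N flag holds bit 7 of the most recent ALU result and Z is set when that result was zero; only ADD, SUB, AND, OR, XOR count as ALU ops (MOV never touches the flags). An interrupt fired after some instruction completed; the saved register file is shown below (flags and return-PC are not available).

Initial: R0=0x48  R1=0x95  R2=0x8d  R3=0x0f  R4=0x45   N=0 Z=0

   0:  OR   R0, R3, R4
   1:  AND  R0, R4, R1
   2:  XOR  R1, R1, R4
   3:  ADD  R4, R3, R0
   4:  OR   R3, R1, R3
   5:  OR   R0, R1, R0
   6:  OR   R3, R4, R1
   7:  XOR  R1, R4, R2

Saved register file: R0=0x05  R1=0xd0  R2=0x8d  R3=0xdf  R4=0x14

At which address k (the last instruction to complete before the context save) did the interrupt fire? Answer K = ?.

after  0: R0=0x4f R1=0x95 R2=0x8d R3=0x0f R4=0x45  N=0 Z=0
after  1: R0=0x05 R1=0x95 R2=0x8d R3=0x0f R4=0x45  N=0 Z=0
after  2: R0=0x05 R1=0xd0 R2=0x8d R3=0x0f R4=0x45  N=1 Z=0
after  3: R0=0x05 R1=0xd0 R2=0x8d R3=0x0f R4=0x14  N=0 Z=0
after  4: R0=0x05 R1=0xd0 R2=0x8d R3=0xdf R4=0x14  N=1 Z=0
-- IRQ taken; context saved, return-PC = 5 --

K = 4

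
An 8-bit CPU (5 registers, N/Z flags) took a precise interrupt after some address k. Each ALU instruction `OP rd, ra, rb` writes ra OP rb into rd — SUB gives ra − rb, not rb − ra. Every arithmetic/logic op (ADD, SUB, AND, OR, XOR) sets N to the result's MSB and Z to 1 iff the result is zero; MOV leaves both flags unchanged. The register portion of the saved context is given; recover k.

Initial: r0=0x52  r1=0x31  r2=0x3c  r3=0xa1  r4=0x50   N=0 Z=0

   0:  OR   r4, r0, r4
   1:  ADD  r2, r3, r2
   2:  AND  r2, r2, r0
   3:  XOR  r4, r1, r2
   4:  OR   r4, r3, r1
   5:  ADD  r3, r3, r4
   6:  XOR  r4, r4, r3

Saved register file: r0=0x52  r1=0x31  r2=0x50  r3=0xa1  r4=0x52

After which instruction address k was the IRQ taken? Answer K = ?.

after  0: r0=0x52 r1=0x31 r2=0x3c r3=0xa1 r4=0x52  N=0 Z=0
after  1: r0=0x52 r1=0x31 r2=0xdd r3=0xa1 r4=0x52  N=1 Z=0
after  2: r0=0x52 r1=0x31 r2=0x50 r3=0xa1 r4=0x52  N=0 Z=0
-- IRQ taken; context saved, return-PC = 3 --

K = 2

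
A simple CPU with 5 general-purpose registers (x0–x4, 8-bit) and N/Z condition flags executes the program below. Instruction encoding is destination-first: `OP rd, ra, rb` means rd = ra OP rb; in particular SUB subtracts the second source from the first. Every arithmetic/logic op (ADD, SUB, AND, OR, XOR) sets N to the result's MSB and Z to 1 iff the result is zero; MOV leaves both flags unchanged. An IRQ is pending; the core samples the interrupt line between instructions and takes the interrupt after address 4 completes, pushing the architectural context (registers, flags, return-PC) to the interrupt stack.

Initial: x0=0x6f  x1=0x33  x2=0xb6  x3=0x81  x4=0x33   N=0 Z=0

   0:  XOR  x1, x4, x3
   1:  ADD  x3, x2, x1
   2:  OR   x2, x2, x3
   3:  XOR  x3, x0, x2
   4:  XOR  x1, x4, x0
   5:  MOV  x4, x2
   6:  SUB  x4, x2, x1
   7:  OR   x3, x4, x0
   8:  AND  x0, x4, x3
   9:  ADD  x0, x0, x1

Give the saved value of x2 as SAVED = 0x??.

after  0: x0=0x6f x1=0xb2 x2=0xb6 x3=0x81 x4=0x33  N=1 Z=0
after  1: x0=0x6f x1=0xb2 x2=0xb6 x3=0x68 x4=0x33  N=0 Z=0
after  2: x0=0x6f x1=0xb2 x2=0xfe x3=0x68 x4=0x33  N=1 Z=0
after  3: x0=0x6f x1=0xb2 x2=0xfe x3=0x91 x4=0x33  N=1 Z=0
after  4: x0=0x6f x1=0x5c x2=0xfe x3=0x91 x4=0x33  N=0 Z=0
-- IRQ taken; context saved, return-PC = 5 --

SAVED = 0xfe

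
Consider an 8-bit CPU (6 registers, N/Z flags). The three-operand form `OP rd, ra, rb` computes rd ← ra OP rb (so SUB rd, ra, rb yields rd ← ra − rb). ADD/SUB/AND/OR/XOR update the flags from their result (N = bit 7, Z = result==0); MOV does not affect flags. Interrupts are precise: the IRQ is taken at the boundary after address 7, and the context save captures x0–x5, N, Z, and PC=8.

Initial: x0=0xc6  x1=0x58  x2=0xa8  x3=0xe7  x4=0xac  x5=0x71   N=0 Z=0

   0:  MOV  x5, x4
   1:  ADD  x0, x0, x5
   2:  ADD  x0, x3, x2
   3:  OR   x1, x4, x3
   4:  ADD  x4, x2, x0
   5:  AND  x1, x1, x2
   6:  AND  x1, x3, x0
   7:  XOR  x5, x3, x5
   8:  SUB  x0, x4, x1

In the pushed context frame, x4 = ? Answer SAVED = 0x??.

SAVED = 0x37

after  0: x0=0xc6 x1=0x58 x2=0xa8 x3=0xe7 x4=0xac x5=0xac  N=0 Z=0
after  1: x0=0x72 x1=0x58 x2=0xa8 x3=0xe7 x4=0xac x5=0xac  N=0 Z=0
after  2: x0=0x8f x1=0x58 x2=0xa8 x3=0xe7 x4=0xac x5=0xac  N=1 Z=0
after  3: x0=0x8f x1=0xef x2=0xa8 x3=0xe7 x4=0xac x5=0xac  N=1 Z=0
after  4: x0=0x8f x1=0xef x2=0xa8 x3=0xe7 x4=0x37 x5=0xac  N=0 Z=0
after  5: x0=0x8f x1=0xa8 x2=0xa8 x3=0xe7 x4=0x37 x5=0xac  N=1 Z=0
after  6: x0=0x8f x1=0x87 x2=0xa8 x3=0xe7 x4=0x37 x5=0xac  N=1 Z=0
after  7: x0=0x8f x1=0x87 x2=0xa8 x3=0xe7 x4=0x37 x5=0x4b  N=0 Z=0
-- IRQ taken; context saved, return-PC = 8 --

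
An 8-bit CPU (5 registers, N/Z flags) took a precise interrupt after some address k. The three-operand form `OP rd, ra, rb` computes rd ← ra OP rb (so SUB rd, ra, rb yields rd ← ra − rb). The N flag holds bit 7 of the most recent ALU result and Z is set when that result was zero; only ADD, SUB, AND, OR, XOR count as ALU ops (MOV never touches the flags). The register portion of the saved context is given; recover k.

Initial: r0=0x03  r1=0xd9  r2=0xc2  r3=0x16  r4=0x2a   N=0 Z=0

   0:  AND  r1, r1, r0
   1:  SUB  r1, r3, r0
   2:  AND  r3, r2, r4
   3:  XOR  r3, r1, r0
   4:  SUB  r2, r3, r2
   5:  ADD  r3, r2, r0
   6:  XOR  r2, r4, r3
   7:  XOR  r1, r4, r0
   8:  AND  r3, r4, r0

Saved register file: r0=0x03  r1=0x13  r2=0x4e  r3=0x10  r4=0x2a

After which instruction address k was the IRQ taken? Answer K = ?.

K = 4

after  0: r0=0x03 r1=0x01 r2=0xc2 r3=0x16 r4=0x2a  N=0 Z=0
after  1: r0=0x03 r1=0x13 r2=0xc2 r3=0x16 r4=0x2a  N=0 Z=0
after  2: r0=0x03 r1=0x13 r2=0xc2 r3=0x02 r4=0x2a  N=0 Z=0
after  3: r0=0x03 r1=0x13 r2=0xc2 r3=0x10 r4=0x2a  N=0 Z=0
after  4: r0=0x03 r1=0x13 r2=0x4e r3=0x10 r4=0x2a  N=0 Z=0
-- IRQ taken; context saved, return-PC = 5 --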